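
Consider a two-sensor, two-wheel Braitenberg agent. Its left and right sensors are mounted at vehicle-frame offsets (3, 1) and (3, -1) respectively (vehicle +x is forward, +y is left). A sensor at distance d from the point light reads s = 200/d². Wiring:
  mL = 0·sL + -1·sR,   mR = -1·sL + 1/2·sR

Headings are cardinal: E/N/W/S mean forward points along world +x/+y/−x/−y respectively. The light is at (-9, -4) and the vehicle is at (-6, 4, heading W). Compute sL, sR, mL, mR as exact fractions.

left sensor world pos  = (-9, 3); dL² = 49
right sensor world pos = (-9, 5); dR² = 81
sL = 200/49 = 200/49
sR = 200/81 = 200/81
mL = 0·sL + -1·sR = -200/81
mR = -1·sL + 1/2·sR = -11300/3969

200/49 200/81 -200/81 -11300/3969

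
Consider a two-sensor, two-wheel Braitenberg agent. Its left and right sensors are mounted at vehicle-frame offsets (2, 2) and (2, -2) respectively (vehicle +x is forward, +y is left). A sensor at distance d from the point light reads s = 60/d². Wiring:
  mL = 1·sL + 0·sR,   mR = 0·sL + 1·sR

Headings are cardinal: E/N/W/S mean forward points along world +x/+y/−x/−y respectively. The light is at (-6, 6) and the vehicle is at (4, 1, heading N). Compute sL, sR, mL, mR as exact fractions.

left sensor world pos  = (2, 3); dL² = 73
right sensor world pos = (6, 3); dR² = 153
sL = 60/73 = 60/73
sR = 60/153 = 20/51
mL = 1·sL + 0·sR = 60/73
mR = 0·sL + 1·sR = 20/51

60/73 20/51 60/73 20/51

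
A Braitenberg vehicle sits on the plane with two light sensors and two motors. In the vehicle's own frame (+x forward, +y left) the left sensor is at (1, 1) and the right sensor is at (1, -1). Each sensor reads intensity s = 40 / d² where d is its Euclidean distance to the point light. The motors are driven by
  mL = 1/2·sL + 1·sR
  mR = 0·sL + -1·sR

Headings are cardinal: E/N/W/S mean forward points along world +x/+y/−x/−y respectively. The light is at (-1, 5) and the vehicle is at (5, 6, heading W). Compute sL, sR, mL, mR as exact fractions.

left sensor world pos  = (4, 5); dL² = 25
right sensor world pos = (4, 7); dR² = 29
sL = 40/25 = 8/5
sR = 40/29 = 40/29
mL = 1/2·sL + 1·sR = 316/145
mR = 0·sL + -1·sR = -40/29

8/5 40/29 316/145 -40/29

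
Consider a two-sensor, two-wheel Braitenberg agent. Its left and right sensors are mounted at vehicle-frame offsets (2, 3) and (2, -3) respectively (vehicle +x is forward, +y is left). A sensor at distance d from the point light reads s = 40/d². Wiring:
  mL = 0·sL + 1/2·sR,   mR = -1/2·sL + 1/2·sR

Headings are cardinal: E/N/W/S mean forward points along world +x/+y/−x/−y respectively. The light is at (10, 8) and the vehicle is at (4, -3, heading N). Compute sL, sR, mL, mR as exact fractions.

left sensor world pos  = (1, -1); dL² = 162
right sensor world pos = (7, -1); dR² = 90
sL = 40/162 = 20/81
sR = 40/90 = 4/9
mL = 0·sL + 1/2·sR = 2/9
mR = -1/2·sL + 1/2·sR = 8/81

20/81 4/9 2/9 8/81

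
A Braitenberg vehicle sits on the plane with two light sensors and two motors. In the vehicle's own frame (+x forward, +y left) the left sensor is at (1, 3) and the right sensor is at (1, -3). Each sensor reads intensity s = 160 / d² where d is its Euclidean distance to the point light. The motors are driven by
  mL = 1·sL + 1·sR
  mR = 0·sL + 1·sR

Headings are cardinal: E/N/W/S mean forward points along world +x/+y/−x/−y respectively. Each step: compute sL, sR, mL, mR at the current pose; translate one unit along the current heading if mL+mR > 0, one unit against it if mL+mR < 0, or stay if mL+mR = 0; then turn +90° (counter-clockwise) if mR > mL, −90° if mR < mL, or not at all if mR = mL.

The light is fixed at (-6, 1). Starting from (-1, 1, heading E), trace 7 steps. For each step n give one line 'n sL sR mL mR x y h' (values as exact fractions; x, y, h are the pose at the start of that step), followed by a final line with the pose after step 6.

0 32/9 32/9 64/9 32/9 -1 1 E
1 80/41 16 736/41 16 0 1 S
2 160/41 160/29 11200/1189 160/29 0 0 W
3 40 5/2 85/2 5/2 -1 0 N
4 32/9 32/9 64/9 32/9 -1 1 E
5 80/41 16 736/41 16 0 1 S
6 160/41 160/29 11200/1189 160/29 0 0 W
final -1 0 N

n=0: pose=(-1,1,E); sL=32/9, sR=32/9; mL=64/9, mR=32/9; mL+mR=32/3 → advance +1; mR−mL=-32/9 → turn -1·90°
n=1: pose=(0,1,S); sL=80/41, sR=16; mL=736/41, mR=16; mL+mR=1392/41 → advance +1; mR−mL=-80/41 → turn -1·90°
n=2: pose=(0,0,W); sL=160/41, sR=160/29; mL=11200/1189, mR=160/29; mL+mR=17760/1189 → advance +1; mR−mL=-160/41 → turn -1·90°
n=3: pose=(-1,0,N); sL=40, sR=5/2; mL=85/2, mR=5/2; mL+mR=45 → advance +1; mR−mL=-40 → turn -1·90°
n=4: pose=(-1,1,E); sL=32/9, sR=32/9; mL=64/9, mR=32/9; mL+mR=32/3 → advance +1; mR−mL=-32/9 → turn -1·90°
n=5: pose=(0,1,S); sL=80/41, sR=16; mL=736/41, mR=16; mL+mR=1392/41 → advance +1; mR−mL=-80/41 → turn -1·90°
n=6: pose=(0,0,W); sL=160/41, sR=160/29; mL=11200/1189, mR=160/29; mL+mR=17760/1189 → advance +1; mR−mL=-160/41 → turn -1·90°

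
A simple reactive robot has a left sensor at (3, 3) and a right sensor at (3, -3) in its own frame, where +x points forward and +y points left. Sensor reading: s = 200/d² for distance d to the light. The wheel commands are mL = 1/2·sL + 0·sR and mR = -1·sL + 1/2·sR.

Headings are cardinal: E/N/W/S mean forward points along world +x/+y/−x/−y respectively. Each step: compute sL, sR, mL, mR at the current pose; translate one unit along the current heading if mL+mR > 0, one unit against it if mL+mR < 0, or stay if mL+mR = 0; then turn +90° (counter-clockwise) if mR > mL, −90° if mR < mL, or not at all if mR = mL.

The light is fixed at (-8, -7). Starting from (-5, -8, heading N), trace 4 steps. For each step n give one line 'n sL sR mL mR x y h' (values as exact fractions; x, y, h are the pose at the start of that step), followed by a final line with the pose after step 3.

0 50 5 25 -95/2 -5 -8 N
1 200/37 200/61 100/37 -8500/2257 -5 -9 E
2 4 100/13 2 -2/13 -6 -9 S
3 200/37 200 100/37 3500/37 -6 -10 W
final -7 -10 S

n=0: pose=(-5,-8,N); sL=50, sR=5; mL=25, mR=-95/2; mL+mR=-45/2 → advance -1; mR−mL=-145/2 → turn -1·90°
n=1: pose=(-5,-9,E); sL=200/37, sR=200/61; mL=100/37, mR=-8500/2257; mL+mR=-2400/2257 → advance -1; mR−mL=-14600/2257 → turn -1·90°
n=2: pose=(-6,-9,S); sL=4, sR=100/13; mL=2, mR=-2/13; mL+mR=24/13 → advance +1; mR−mL=-28/13 → turn -1·90°
n=3: pose=(-6,-10,W); sL=200/37, sR=200; mL=100/37, mR=3500/37; mL+mR=3600/37 → advance +1; mR−mL=3400/37 → turn +1·90°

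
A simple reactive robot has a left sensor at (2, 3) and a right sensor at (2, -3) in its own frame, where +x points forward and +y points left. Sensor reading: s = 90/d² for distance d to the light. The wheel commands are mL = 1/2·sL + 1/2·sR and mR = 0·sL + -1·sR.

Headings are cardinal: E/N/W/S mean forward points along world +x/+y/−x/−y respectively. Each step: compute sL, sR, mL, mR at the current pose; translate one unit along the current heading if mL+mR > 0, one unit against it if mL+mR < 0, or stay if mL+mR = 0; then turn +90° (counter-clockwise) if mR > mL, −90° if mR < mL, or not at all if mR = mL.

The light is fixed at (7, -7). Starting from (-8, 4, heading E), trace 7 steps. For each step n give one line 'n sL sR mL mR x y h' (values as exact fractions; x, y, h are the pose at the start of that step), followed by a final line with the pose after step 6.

0 18/73 90/233 5382/17009 -90/233 -8 4 E
1 9/25 45/221 1557/5525 -45/221 -9 4 S
2 90/373 90/493 38970/183889 -90/493 -9 3 W
3 45/272 9/34 117/544 -9/34 -10 3 N
4 10/41 10/29 350/1189 -10/29 -10 2 E
5 45/137 9/49 1719/6713 -9/49 -11 2 S
6 18/85 90/521 8514/44285 -90/521 -11 1 W
final -12 1 N

n=0: pose=(-8,4,E); sL=18/73, sR=90/233; mL=5382/17009, mR=-90/233; mL+mR=-1188/17009 → advance -1; mR−mL=-11952/17009 → turn -1·90°
n=1: pose=(-9,4,S); sL=9/25, sR=45/221; mL=1557/5525, mR=-45/221; mL+mR=432/5525 → advance +1; mR−mL=-2682/5525 → turn -1·90°
n=2: pose=(-9,3,W); sL=90/373, sR=90/493; mL=38970/183889, mR=-90/493; mL+mR=5400/183889 → advance +1; mR−mL=-72540/183889 → turn -1·90°
n=3: pose=(-10,3,N); sL=45/272, sR=9/34; mL=117/544, mR=-9/34; mL+mR=-27/544 → advance -1; mR−mL=-261/544 → turn -1·90°
n=4: pose=(-10,2,E); sL=10/41, sR=10/29; mL=350/1189, mR=-10/29; mL+mR=-60/1189 → advance -1; mR−mL=-760/1189 → turn -1·90°
n=5: pose=(-11,2,S); sL=45/137, sR=9/49; mL=1719/6713, mR=-9/49; mL+mR=486/6713 → advance +1; mR−mL=-2952/6713 → turn -1·90°
n=6: pose=(-11,1,W); sL=18/85, sR=90/521; mL=8514/44285, mR=-90/521; mL+mR=864/44285 → advance +1; mR−mL=-16164/44285 → turn -1·90°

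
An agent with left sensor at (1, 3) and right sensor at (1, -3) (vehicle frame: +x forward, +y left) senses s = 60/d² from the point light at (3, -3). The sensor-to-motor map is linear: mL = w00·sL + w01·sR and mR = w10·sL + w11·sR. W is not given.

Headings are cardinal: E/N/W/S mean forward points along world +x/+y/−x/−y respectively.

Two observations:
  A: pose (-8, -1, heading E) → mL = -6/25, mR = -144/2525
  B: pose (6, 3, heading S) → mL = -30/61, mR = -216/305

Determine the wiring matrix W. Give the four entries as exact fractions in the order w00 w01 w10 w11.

-1/2 0 1/2 -1/2

obs A: pose=(-8,-1,E) → sL=12/25, sR=60/101, mL=-6/25, mR=-144/2525
obs B: pose=(6,3,S) → sL=60/61, sR=12/5, mL=-30/61, mR=-216/305
sensor matrix S = [[12/25, 60/101], [60/61, 12/5]]; det S = 437184/770125
solve [mL_A; mL_B] = S·[w00; w01] and [mR_A; mR_B] = S·[w10; w11]:
  w00 = -1/2, w01 = 0, w10 = 1/2, w11 = -1/2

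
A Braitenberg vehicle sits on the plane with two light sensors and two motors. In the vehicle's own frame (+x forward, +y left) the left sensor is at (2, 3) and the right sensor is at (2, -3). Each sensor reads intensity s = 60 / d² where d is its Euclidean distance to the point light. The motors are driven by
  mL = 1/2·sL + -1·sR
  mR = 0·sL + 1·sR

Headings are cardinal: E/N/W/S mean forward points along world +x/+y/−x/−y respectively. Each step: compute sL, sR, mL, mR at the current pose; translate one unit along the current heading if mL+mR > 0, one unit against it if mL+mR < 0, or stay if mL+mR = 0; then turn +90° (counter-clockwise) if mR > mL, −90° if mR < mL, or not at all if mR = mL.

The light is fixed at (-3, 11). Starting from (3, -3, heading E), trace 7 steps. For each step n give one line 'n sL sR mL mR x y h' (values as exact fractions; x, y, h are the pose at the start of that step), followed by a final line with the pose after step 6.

0 12/37 60/353 -102/13061 60/353 3 -3 E
1 3/8 15/61 -57/976 15/61 4 -3 N
2 60/281 12/25 -2622/7025 12/25 4 -2 W
3 10/51 10/39 -35/221 10/39 3 -2 S
4 12/37 60/353 -102/13061 60/353 3 -3 E
5 3/8 15/61 -57/976 15/61 4 -3 N
6 60/281 12/25 -2622/7025 12/25 4 -2 W
final 3 -2 S

n=0: pose=(3,-3,E); sL=12/37, sR=60/353; mL=-102/13061, mR=60/353; mL+mR=6/37 → advance +1; mR−mL=2322/13061 → turn +1·90°
n=1: pose=(4,-3,N); sL=3/8, sR=15/61; mL=-57/976, mR=15/61; mL+mR=3/16 → advance +1; mR−mL=297/976 → turn +1·90°
n=2: pose=(4,-2,W); sL=60/281, sR=12/25; mL=-2622/7025, mR=12/25; mL+mR=30/281 → advance +1; mR−mL=5994/7025 → turn +1·90°
n=3: pose=(3,-2,S); sL=10/51, sR=10/39; mL=-35/221, mR=10/39; mL+mR=5/51 → advance +1; mR−mL=275/663 → turn +1·90°
n=4: pose=(3,-3,E); sL=12/37, sR=60/353; mL=-102/13061, mR=60/353; mL+mR=6/37 → advance +1; mR−mL=2322/13061 → turn +1·90°
n=5: pose=(4,-3,N); sL=3/8, sR=15/61; mL=-57/976, mR=15/61; mL+mR=3/16 → advance +1; mR−mL=297/976 → turn +1·90°
n=6: pose=(4,-2,W); sL=60/281, sR=12/25; mL=-2622/7025, mR=12/25; mL+mR=30/281 → advance +1; mR−mL=5994/7025 → turn +1·90°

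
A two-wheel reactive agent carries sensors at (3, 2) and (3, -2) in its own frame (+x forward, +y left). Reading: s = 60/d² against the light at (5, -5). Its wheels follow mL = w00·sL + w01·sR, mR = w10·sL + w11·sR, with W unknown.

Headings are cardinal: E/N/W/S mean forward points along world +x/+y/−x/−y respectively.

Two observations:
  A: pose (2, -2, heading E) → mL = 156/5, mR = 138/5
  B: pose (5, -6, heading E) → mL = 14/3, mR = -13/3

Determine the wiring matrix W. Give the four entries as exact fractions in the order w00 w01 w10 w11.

obs A: pose=(2,-2,E) → sL=12/5, sR=60, mL=156/5, mR=138/5
obs B: pose=(5,-6,E) → sL=6, sR=10/3, mL=14/3, mR=-13/3
sensor matrix S = [[12/5, 60], [6, 10/3]]; det S = -352
solve [mL_A; mL_B] = S·[w00; w01] and [mR_A; mR_B] = S·[w10; w11]:
  w00 = 1/2, w01 = 1/2, w10 = -1, w11 = 1/2

1/2 1/2 -1 1/2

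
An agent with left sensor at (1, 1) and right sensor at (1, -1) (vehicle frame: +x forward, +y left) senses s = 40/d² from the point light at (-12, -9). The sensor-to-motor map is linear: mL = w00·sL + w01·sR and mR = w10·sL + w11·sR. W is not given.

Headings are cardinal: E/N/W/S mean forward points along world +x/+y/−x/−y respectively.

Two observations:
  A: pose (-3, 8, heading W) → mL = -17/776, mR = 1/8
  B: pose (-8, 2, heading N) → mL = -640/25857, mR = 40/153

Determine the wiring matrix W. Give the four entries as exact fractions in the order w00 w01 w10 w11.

obs A: pose=(-3,8,W) → sL=1/8, sR=10/97, mL=-17/776, mR=1/8
obs B: pose=(-8,2,N) → sL=40/153, sR=40/169, mL=-640/25857, mR=40/153
sensor matrix S = [[1/8, 10/97], [40/153, 40/169]]; det S = 6605/2508129
solve [mL_A; mL_B] = S·[w00; w01] and [mR_A; mR_B] = S·[w10; w11]:
  w00 = -1, w01 = 1, w10 = 1, w11 = 0

-1 1 1 0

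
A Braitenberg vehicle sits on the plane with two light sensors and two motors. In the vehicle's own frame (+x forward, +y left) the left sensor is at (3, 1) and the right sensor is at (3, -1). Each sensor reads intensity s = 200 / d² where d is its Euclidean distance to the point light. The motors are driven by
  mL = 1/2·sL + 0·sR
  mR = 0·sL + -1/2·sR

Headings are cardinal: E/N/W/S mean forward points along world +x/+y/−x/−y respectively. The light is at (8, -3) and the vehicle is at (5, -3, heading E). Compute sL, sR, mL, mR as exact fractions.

left sensor world pos  = (8, -2); dL² = 1
right sensor world pos = (8, -4); dR² = 1
sL = 200/1 = 200
sR = 200/1 = 200
mL = 1/2·sL + 0·sR = 100
mR = 0·sL + -1/2·sR = -100

200 200 100 -100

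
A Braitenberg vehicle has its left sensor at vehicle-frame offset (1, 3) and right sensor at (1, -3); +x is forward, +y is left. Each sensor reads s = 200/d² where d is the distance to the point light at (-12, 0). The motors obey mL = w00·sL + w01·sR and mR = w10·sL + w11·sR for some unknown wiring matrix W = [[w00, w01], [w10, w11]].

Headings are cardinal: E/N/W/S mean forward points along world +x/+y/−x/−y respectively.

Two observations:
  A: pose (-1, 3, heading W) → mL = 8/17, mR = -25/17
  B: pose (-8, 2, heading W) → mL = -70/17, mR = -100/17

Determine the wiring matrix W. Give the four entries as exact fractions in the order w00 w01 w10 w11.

-1/2 1 0 -1

obs A: pose=(-1,3,W) → sL=2, sR=25/17, mL=8/17, mR=-25/17
obs B: pose=(-8,2,W) → sL=20, sR=100/17, mL=-70/17, mR=-100/17
sensor matrix S = [[2, 25/17], [20, 100/17]]; det S = -300/17
solve [mL_A; mL_B] = S·[w00; w01] and [mR_A; mR_B] = S·[w10; w11]:
  w00 = -1/2, w01 = 1, w10 = 0, w11 = -1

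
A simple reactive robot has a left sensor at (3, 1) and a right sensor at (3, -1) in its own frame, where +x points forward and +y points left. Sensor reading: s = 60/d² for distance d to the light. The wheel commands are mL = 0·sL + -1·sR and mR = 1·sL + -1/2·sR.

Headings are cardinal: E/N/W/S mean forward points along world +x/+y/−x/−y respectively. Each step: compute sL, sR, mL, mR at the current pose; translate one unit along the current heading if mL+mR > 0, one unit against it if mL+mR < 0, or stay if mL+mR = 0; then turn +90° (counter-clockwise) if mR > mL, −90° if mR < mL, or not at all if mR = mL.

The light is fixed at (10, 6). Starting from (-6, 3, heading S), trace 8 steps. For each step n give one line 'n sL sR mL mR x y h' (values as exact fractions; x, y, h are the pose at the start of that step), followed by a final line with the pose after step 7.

n=0: pose=(-6,3,S); sL=20/87, sR=12/65; mL=-12/65, mR=778/5655; mL+mR=-266/5655 → advance -1; mR−mL=1822/5655 → turn +1·90°
n=1: pose=(-6,4,E); sL=6/17, sR=30/89; mL=-30/89, mR=279/1513; mL+mR=-231/1513 → advance -1; mR−mL=789/1513 → turn +1·90°
n=2: pose=(-7,4,N); sL=12/65, sR=60/257; mL=-60/257, mR=1134/16705; mL+mR=-2766/16705 → advance -1; mR−mL=5034/16705 → turn +1·90°
n=3: pose=(-7,3,W); sL=15/104, sR=15/101; mL=-15/101, mR=735/10504; mL+mR=-825/10504 → advance -1; mR−mL=2295/10504 → turn +1·90°
n=4: pose=(-6,3,S); sL=20/87, sR=12/65; mL=-12/65, mR=778/5655; mL+mR=-266/5655 → advance -1; mR−mL=1822/5655 → turn +1·90°
n=5: pose=(-6,4,E); sL=6/17, sR=30/89; mL=-30/89, mR=279/1513; mL+mR=-231/1513 → advance -1; mR−mL=789/1513 → turn +1·90°
n=6: pose=(-7,4,N); sL=12/65, sR=60/257; mL=-60/257, mR=1134/16705; mL+mR=-2766/16705 → advance -1; mR−mL=5034/16705 → turn +1·90°
n=7: pose=(-7,3,W); sL=15/104, sR=15/101; mL=-15/101, mR=735/10504; mL+mR=-825/10504 → advance -1; mR−mL=2295/10504 → turn +1·90°

0 20/87 12/65 -12/65 778/5655 -6 3 S
1 6/17 30/89 -30/89 279/1513 -6 4 E
2 12/65 60/257 -60/257 1134/16705 -7 4 N
3 15/104 15/101 -15/101 735/10504 -7 3 W
4 20/87 12/65 -12/65 778/5655 -6 3 S
5 6/17 30/89 -30/89 279/1513 -6 4 E
6 12/65 60/257 -60/257 1134/16705 -7 4 N
7 15/104 15/101 -15/101 735/10504 -7 3 W
final -6 3 S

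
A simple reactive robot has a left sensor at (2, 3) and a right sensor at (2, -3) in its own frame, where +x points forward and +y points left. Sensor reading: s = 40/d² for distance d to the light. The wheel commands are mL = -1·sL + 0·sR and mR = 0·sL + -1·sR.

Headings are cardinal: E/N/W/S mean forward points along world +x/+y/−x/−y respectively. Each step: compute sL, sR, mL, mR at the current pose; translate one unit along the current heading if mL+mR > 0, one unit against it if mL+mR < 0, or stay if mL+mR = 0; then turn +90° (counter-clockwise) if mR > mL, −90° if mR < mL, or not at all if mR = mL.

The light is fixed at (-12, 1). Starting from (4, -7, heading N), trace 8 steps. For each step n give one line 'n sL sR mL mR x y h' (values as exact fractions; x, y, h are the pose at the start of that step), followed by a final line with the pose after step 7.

n=0: pose=(4,-7,N); sL=8/41, sR=40/397; mL=-8/41, mR=-40/397; mL+mR=-4816/16277 → advance -1; mR−mL=1536/16277 → turn +1·90°
n=1: pose=(4,-8,W); sL=2/17, sR=5/29; mL=-2/17, mR=-5/29; mL+mR=-143/493 → advance -1; mR−mL=-27/493 → turn -1·90°
n=2: pose=(5,-8,N); sL=8/49, sR=40/449; mL=-8/49, mR=-40/449; mL+mR=-5552/22001 → advance -1; mR−mL=1632/22001 → turn +1·90°
n=3: pose=(5,-9,W); sL=20/197, sR=20/137; mL=-20/197, mR=-20/137; mL+mR=-6680/26989 → advance -1; mR−mL=-1200/26989 → turn -1·90°
n=4: pose=(6,-9,N); sL=40/289, sR=8/101; mL=-40/289, mR=-8/101; mL+mR=-6352/29189 → advance -1; mR−mL=1728/29189 → turn +1·90°
n=5: pose=(6,-10,W); sL=10/113, sR=1/8; mL=-10/113, mR=-1/8; mL+mR=-193/904 → advance -1; mR−mL=-33/904 → turn -1·90°
n=6: pose=(7,-10,N); sL=40/337, sR=8/113; mL=-40/337, mR=-8/113; mL+mR=-7216/38081 → advance -1; mR−mL=1824/38081 → turn +1·90°
n=7: pose=(7,-11,W); sL=20/257, sR=4/37; mL=-20/257, mR=-4/37; mL+mR=-1768/9509 → advance -1; mR−mL=-288/9509 → turn -1·90°

0 8/41 40/397 -8/41 -40/397 4 -7 N
1 2/17 5/29 -2/17 -5/29 4 -8 W
2 8/49 40/449 -8/49 -40/449 5 -8 N
3 20/197 20/137 -20/197 -20/137 5 -9 W
4 40/289 8/101 -40/289 -8/101 6 -9 N
5 10/113 1/8 -10/113 -1/8 6 -10 W
6 40/337 8/113 -40/337 -8/113 7 -10 N
7 20/257 4/37 -20/257 -4/37 7 -11 W
final 8 -11 N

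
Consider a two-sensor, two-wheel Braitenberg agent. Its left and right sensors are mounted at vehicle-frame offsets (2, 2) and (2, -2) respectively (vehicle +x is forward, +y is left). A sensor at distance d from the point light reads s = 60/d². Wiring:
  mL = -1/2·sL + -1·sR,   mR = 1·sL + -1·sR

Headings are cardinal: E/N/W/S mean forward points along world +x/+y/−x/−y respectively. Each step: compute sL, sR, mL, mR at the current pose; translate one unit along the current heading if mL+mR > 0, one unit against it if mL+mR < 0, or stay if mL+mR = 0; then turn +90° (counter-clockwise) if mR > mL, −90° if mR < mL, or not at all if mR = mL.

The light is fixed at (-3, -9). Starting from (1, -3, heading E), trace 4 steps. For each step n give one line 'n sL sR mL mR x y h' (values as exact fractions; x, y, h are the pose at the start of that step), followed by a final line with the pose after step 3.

0 3/5 15/13 -189/130 -36/65 1 -3 E
1 12/13 60/89 -1314/1157 288/1157 0 -3 N
2 6 6/5 -21/5 24/5 0 -4 W
3 12/5 20/3 -118/15 -64/15 -1 -4 S
final -1 -3 E

n=0: pose=(1,-3,E); sL=3/5, sR=15/13; mL=-189/130, mR=-36/65; mL+mR=-261/130 → advance -1; mR−mL=9/10 → turn +1·90°
n=1: pose=(0,-3,N); sL=12/13, sR=60/89; mL=-1314/1157, mR=288/1157; mL+mR=-1026/1157 → advance -1; mR−mL=18/13 → turn +1·90°
n=2: pose=(0,-4,W); sL=6, sR=6/5; mL=-21/5, mR=24/5; mL+mR=3/5 → advance +1; mR−mL=9 → turn +1·90°
n=3: pose=(-1,-4,S); sL=12/5, sR=20/3; mL=-118/15, mR=-64/15; mL+mR=-182/15 → advance -1; mR−mL=18/5 → turn +1·90°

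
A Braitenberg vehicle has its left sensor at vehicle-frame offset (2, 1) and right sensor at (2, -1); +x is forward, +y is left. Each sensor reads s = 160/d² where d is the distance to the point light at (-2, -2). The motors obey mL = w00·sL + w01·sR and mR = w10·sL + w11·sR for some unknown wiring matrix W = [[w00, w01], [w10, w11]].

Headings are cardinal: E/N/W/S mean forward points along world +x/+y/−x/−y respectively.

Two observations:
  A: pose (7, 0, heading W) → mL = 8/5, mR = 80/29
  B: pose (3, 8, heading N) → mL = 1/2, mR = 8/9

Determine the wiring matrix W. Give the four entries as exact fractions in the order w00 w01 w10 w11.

obs A: pose=(7,0,W) → sL=16/5, sR=80/29, mL=8/5, mR=80/29
obs B: pose=(3,8,N) → sL=1, sR=8/9, mL=1/2, mR=8/9
sensor matrix S = [[16/5, 80/29], [1, 8/9]]; det S = 112/1305
solve [mL_A; mL_B] = S·[w00; w01] and [mR_A; mR_B] = S·[w10; w11]:
  w00 = 1/2, w01 = 0, w10 = 0, w11 = 1

1/2 0 0 1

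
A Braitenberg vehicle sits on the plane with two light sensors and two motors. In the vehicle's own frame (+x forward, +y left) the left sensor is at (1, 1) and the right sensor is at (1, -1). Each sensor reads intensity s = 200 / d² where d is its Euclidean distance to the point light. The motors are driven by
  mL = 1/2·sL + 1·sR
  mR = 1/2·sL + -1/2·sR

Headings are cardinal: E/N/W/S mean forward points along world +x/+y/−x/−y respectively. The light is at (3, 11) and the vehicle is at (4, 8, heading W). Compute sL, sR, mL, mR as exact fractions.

left sensor world pos  = (3, 7); dL² = 16
right sensor world pos = (3, 9); dR² = 4
sL = 200/16 = 25/2
sR = 200/4 = 50
mL = 1/2·sL + 1·sR = 225/4
mR = 1/2·sL + -1/2·sR = -75/4

25/2 50 225/4 -75/4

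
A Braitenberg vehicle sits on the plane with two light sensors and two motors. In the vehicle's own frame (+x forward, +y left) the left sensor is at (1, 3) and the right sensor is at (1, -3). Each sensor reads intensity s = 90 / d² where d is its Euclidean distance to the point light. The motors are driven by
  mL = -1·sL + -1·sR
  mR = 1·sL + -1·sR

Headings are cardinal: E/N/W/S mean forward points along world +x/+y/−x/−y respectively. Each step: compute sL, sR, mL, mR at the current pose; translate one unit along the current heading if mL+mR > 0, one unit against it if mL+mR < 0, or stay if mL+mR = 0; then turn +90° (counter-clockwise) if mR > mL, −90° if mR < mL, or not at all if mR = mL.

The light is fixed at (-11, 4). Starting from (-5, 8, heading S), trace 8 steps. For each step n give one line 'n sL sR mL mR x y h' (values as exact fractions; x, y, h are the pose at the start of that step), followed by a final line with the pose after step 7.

0 1 5 -6 -4 -5 8 S
1 90/113 90/53 -14940/5989 -5400/5989 -5 9 E
2 9/4 9/10 -63/20 27/20 -6 9 N
3 90/17 18/13 -1476/221 864/221 -6 8 W
4 1 5 -6 -4 -5 8 S
5 90/113 90/53 -14940/5989 -5400/5989 -5 9 E
6 9/4 9/10 -63/20 27/20 -6 9 N
7 90/17 18/13 -1476/221 864/221 -6 8 W
final -5 8 S

n=0: pose=(-5,8,S); sL=1, sR=5; mL=-6, mR=-4; mL+mR=-10 → advance -1; mR−mL=2 → turn +1·90°
n=1: pose=(-5,9,E); sL=90/113, sR=90/53; mL=-14940/5989, mR=-5400/5989; mL+mR=-180/53 → advance -1; mR−mL=180/113 → turn +1·90°
n=2: pose=(-6,9,N); sL=9/4, sR=9/10; mL=-63/20, mR=27/20; mL+mR=-9/5 → advance -1; mR−mL=9/2 → turn +1·90°
n=3: pose=(-6,8,W); sL=90/17, sR=18/13; mL=-1476/221, mR=864/221; mL+mR=-36/13 → advance -1; mR−mL=180/17 → turn +1·90°
n=4: pose=(-5,8,S); sL=1, sR=5; mL=-6, mR=-4; mL+mR=-10 → advance -1; mR−mL=2 → turn +1·90°
n=5: pose=(-5,9,E); sL=90/113, sR=90/53; mL=-14940/5989, mR=-5400/5989; mL+mR=-180/53 → advance -1; mR−mL=180/113 → turn +1·90°
n=6: pose=(-6,9,N); sL=9/4, sR=9/10; mL=-63/20, mR=27/20; mL+mR=-9/5 → advance -1; mR−mL=9/2 → turn +1·90°
n=7: pose=(-6,8,W); sL=90/17, sR=18/13; mL=-1476/221, mR=864/221; mL+mR=-36/13 → advance -1; mR−mL=180/17 → turn +1·90°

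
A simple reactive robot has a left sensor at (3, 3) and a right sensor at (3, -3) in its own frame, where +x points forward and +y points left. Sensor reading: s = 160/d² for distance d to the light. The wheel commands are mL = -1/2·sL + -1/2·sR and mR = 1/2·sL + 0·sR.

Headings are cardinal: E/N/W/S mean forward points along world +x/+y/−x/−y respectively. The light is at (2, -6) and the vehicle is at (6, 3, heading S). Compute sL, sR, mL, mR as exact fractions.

32/17 160/37 -1952/629 16/17

left sensor world pos  = (9, 0); dL² = 85
right sensor world pos = (3, 0); dR² = 37
sL = 160/85 = 32/17
sR = 160/37 = 160/37
mL = -1/2·sL + -1/2·sR = -1952/629
mR = 1/2·sL + 0·sR = 16/17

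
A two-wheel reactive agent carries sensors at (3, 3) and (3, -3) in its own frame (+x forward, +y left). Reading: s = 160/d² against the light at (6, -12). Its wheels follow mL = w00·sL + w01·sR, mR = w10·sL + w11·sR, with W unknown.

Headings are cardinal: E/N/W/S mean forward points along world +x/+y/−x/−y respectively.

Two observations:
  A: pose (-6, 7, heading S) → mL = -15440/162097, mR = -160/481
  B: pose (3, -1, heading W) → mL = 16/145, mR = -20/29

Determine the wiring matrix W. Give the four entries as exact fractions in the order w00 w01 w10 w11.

obs A: pose=(-6,7,S) → sL=160/337, sR=160/481, mL=-15440/162097, mR=-160/481
obs B: pose=(3,-1,W) → sL=8/5, sR=20/29, mL=16/145, mR=-20/29
sensor matrix S = [[160/337, 160/481], [8/5, 20/29]]; det S = -962688/4700813
solve [mL_A; mL_B] = S·[w00; w01] and [mR_A; mR_B] = S·[w10; w11]:
  w00 = 1/2, w01 = -1, w10 = 0, w11 = -1

1/2 -1 0 -1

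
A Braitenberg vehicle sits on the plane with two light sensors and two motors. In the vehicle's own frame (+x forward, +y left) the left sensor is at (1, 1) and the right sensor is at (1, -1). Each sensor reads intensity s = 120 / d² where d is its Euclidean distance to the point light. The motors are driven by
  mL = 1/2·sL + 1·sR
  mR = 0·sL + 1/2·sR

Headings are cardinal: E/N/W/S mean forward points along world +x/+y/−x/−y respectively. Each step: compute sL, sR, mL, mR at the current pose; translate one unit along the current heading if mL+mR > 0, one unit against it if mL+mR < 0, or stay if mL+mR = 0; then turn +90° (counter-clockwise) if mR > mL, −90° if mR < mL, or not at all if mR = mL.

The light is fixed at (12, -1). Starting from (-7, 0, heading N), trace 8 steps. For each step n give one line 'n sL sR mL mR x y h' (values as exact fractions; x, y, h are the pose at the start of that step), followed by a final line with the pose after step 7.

n=0: pose=(-7,0,N); sL=30/101, sR=15/41; mL=2130/4141, mR=15/82; mL+mR=5775/8282 → advance +1; mR−mL=-2745/8282 → turn -1·90°
n=1: pose=(-7,1,E); sL=40/111, sR=24/65; mL=3964/7215, mR=12/65; mL+mR=5296/7215 → advance +1; mR−mL=-2632/7215 → turn -1·90°
n=2: pose=(-6,1,S); sL=12/29, sR=60/181; mL=2826/5249, mR=30/181; mL+mR=3696/5249 → advance +1; mR−mL=-1956/5249 → turn -1·90°
n=3: pose=(-6,0,W); sL=120/361, sR=24/73; mL=13044/26353, mR=12/73; mL+mR=17376/26353 → advance +1; mR−mL=-8712/26353 → turn -1·90°
n=4: pose=(-7,0,N); sL=30/101, sR=15/41; mL=2130/4141, mR=15/82; mL+mR=5775/8282 → advance +1; mR−mL=-2745/8282 → turn -1·90°
n=5: pose=(-7,1,E); sL=40/111, sR=24/65; mL=3964/7215, mR=12/65; mL+mR=5296/7215 → advance +1; mR−mL=-2632/7215 → turn -1·90°
n=6: pose=(-6,1,S); sL=12/29, sR=60/181; mL=2826/5249, mR=30/181; mL+mR=3696/5249 → advance +1; mR−mL=-1956/5249 → turn -1·90°
n=7: pose=(-6,0,W); sL=120/361, sR=24/73; mL=13044/26353, mR=12/73; mL+mR=17376/26353 → advance +1; mR−mL=-8712/26353 → turn -1·90°

0 30/101 15/41 2130/4141 15/82 -7 0 N
1 40/111 24/65 3964/7215 12/65 -7 1 E
2 12/29 60/181 2826/5249 30/181 -6 1 S
3 120/361 24/73 13044/26353 12/73 -6 0 W
4 30/101 15/41 2130/4141 15/82 -7 0 N
5 40/111 24/65 3964/7215 12/65 -7 1 E
6 12/29 60/181 2826/5249 30/181 -6 1 S
7 120/361 24/73 13044/26353 12/73 -6 0 W
final -7 0 N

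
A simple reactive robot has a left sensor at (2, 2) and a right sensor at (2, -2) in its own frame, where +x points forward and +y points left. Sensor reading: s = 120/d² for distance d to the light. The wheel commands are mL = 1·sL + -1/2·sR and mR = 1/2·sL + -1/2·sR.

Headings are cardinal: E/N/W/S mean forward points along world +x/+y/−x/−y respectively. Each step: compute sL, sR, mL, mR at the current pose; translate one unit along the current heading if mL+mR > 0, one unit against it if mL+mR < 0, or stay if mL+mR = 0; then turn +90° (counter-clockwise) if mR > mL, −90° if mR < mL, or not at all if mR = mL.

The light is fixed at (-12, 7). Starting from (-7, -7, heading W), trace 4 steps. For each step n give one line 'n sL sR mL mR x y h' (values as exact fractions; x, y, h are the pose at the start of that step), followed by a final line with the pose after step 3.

n=0: pose=(-7,-7,W); sL=24/53, sR=40/51; mL=164/2703, mR=-448/2703; mL+mR=-284/2703 → advance -1; mR−mL=-12/53 → turn -1·90°
n=1: pose=(-6,-7,N); sL=3/4, sR=15/26; mL=6/13, mR=9/104; mL+mR=57/104 → advance +1; mR−mL=-3/8 → turn -1·90°
n=2: pose=(-6,-6,E); sL=24/37, sR=120/289; mL=4716/10693, mR=1248/10693; mL+mR=5964/10693 → advance +1; mR−mL=-12/37 → turn -1·90°
n=3: pose=(-5,-6,S); sL=20/51, sR=12/25; mL=194/1275, mR=-56/1275; mL+mR=46/425 → advance +1; mR−mL=-10/51 → turn -1·90°

0 24/53 40/51 164/2703 -448/2703 -7 -7 W
1 3/4 15/26 6/13 9/104 -6 -7 N
2 24/37 120/289 4716/10693 1248/10693 -6 -6 E
3 20/51 12/25 194/1275 -56/1275 -5 -6 S
final -5 -7 W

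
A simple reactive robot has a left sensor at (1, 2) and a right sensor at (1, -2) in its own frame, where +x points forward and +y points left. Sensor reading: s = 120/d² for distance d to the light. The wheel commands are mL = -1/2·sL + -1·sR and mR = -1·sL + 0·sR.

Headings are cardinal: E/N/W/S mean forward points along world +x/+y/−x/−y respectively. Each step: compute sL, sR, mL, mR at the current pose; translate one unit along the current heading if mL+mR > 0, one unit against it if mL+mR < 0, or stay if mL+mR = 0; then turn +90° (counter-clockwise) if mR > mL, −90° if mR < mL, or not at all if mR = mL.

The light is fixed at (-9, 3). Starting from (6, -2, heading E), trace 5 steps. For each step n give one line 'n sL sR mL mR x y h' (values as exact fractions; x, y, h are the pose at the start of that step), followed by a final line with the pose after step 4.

n=0: pose=(6,-2,E); sL=24/53, sR=24/61; mL=-2004/3233, mR=-24/53; mL+mR=-3468/3233 → advance -1; mR−mL=540/3233 → turn +1·90°
n=1: pose=(5,-2,N); sL=3/4, sR=15/34; mL=-111/136, mR=-3/4; mL+mR=-213/136 → advance -1; mR−mL=9/136 → turn +1·90°
n=2: pose=(5,-3,W); sL=120/233, sR=24/37; mL=-7812/8621, mR=-120/233; mL+mR=-12252/8621 → advance -1; mR−mL=3372/8621 → turn +1·90°
n=3: pose=(6,-3,S); sL=60/169, sR=60/109; mL=-13410/18421, mR=-60/169; mL+mR=-19950/18421 → advance -1; mR−mL=6870/18421 → turn +1·90°
n=4: pose=(6,-2,E); sL=24/53, sR=24/61; mL=-2004/3233, mR=-24/53; mL+mR=-3468/3233 → advance -1; mR−mL=540/3233 → turn +1·90°

0 24/53 24/61 -2004/3233 -24/53 6 -2 E
1 3/4 15/34 -111/136 -3/4 5 -2 N
2 120/233 24/37 -7812/8621 -120/233 5 -3 W
3 60/169 60/109 -13410/18421 -60/169 6 -3 S
4 24/53 24/61 -2004/3233 -24/53 6 -2 E
final 5 -2 N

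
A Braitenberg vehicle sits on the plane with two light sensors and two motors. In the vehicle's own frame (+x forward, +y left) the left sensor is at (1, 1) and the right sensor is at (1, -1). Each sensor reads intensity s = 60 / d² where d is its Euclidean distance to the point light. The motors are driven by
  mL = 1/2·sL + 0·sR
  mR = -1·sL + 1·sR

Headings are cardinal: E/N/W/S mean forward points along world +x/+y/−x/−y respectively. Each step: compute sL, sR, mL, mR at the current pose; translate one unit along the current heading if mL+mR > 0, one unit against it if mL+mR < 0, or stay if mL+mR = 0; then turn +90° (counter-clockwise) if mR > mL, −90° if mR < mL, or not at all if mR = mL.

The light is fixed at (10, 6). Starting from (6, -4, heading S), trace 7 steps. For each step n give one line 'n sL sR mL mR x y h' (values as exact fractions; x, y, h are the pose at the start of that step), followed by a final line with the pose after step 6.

n=0: pose=(6,-4,S); sL=6/13, sR=30/73; mL=3/13, mR=-48/949; mL+mR=171/949 → advance +1; mR−mL=-267/949 → turn -1·90°
n=1: pose=(6,-5,W); sL=60/169, sR=12/25; mL=30/169, mR=528/4225; mL+mR=1278/4225 → advance +1; mR−mL=-222/4225 → turn -1·90°
n=2: pose=(5,-5,N); sL=15/34, sR=15/29; mL=15/68, mR=75/986; mL+mR=585/1972 → advance +1; mR−mL=-285/1972 → turn -1·90°
n=3: pose=(5,-4,E); sL=60/97, sR=60/137; mL=30/97, mR=-2400/13289; mL+mR=1710/13289 → advance +1; mR−mL=-6510/13289 → turn -1·90°
n=4: pose=(6,-4,S); sL=6/13, sR=30/73; mL=3/13, mR=-48/949; mL+mR=171/949 → advance +1; mR−mL=-267/949 → turn -1·90°
n=5: pose=(6,-5,W); sL=60/169, sR=12/25; mL=30/169, mR=528/4225; mL+mR=1278/4225 → advance +1; mR−mL=-222/4225 → turn -1·90°
n=6: pose=(5,-5,N); sL=15/34, sR=15/29; mL=15/68, mR=75/986; mL+mR=585/1972 → advance +1; mR−mL=-285/1972 → turn -1·90°

0 6/13 30/73 3/13 -48/949 6 -4 S
1 60/169 12/25 30/169 528/4225 6 -5 W
2 15/34 15/29 15/68 75/986 5 -5 N
3 60/97 60/137 30/97 -2400/13289 5 -4 E
4 6/13 30/73 3/13 -48/949 6 -4 S
5 60/169 12/25 30/169 528/4225 6 -5 W
6 15/34 15/29 15/68 75/986 5 -5 N
final 5 -4 E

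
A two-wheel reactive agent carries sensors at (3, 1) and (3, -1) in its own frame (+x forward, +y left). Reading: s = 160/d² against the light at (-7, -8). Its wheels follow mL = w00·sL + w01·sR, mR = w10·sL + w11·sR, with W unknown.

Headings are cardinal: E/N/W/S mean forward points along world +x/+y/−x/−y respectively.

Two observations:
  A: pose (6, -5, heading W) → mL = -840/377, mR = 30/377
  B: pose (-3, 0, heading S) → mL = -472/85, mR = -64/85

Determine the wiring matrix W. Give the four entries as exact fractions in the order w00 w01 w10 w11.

obs A: pose=(6,-5,W) → sL=20/13, sR=40/29, mL=-840/377, mR=30/377
obs B: pose=(-3,0,S) → sL=16/5, sR=80/17, mL=-472/85, mR=-64/85
sensor matrix S = [[20/13, 40/29], [16/5, 80/17]]; det S = 18112/6409
solve [mL_A; mL_B] = S·[w00; w01] and [mR_A; mR_B] = S·[w10; w11]:
  w00 = -1, w01 = -1/2, w10 = 1/2, w11 = -1/2

-1 -1/2 1/2 -1/2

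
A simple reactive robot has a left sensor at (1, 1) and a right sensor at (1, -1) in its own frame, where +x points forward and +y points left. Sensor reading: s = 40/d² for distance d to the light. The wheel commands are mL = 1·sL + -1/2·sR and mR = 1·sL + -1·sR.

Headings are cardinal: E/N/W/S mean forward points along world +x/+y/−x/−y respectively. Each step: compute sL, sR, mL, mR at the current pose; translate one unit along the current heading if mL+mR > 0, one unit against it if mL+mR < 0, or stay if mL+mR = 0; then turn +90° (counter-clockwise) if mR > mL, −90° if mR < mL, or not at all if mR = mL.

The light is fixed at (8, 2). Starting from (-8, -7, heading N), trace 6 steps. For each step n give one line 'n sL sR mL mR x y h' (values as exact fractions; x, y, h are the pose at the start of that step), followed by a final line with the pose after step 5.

0 40/353 40/289 4500/102017 -2560/102017 -8 -7 N
1 20/137 20/153 1690/20961 320/20961 -8 -6 E
2 40/277 40/337 7940/93349 2400/93349 -7 -6 S
3 10/89 1/8 71/1424 -9/712 -7 -7 W
4 40/353 40/289 4500/102017 -2560/102017 -8 -7 N
5 20/137 20/153 1690/20961 320/20961 -8 -6 E
final -7 -6 S

n=0: pose=(-8,-7,N); sL=40/353, sR=40/289; mL=4500/102017, mR=-2560/102017; mL+mR=1940/102017 → advance +1; mR−mL=-20/289 → turn -1·90°
n=1: pose=(-8,-6,E); sL=20/137, sR=20/153; mL=1690/20961, mR=320/20961; mL+mR=670/6987 → advance +1; mR−mL=-10/153 → turn -1·90°
n=2: pose=(-7,-6,S); sL=40/277, sR=40/337; mL=7940/93349, mR=2400/93349; mL+mR=10340/93349 → advance +1; mR−mL=-20/337 → turn -1·90°
n=3: pose=(-7,-7,W); sL=10/89, sR=1/8; mL=71/1424, mR=-9/712; mL+mR=53/1424 → advance +1; mR−mL=-1/16 → turn -1·90°
n=4: pose=(-8,-7,N); sL=40/353, sR=40/289; mL=4500/102017, mR=-2560/102017; mL+mR=1940/102017 → advance +1; mR−mL=-20/289 → turn -1·90°
n=5: pose=(-8,-6,E); sL=20/137, sR=20/153; mL=1690/20961, mR=320/20961; mL+mR=670/6987 → advance +1; mR−mL=-10/153 → turn -1·90°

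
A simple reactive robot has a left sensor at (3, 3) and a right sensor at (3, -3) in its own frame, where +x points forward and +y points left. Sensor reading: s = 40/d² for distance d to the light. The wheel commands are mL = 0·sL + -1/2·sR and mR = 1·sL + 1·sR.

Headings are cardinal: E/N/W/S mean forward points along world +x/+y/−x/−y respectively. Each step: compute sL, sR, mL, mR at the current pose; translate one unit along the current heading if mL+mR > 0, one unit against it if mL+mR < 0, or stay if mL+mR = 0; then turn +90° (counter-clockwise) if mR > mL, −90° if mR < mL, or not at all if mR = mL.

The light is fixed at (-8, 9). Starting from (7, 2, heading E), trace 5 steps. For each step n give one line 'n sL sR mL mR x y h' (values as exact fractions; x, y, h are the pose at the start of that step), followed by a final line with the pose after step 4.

0 2/17 5/53 -5/106 191/901 7 2 E
1 8/37 40/377 -20/377 4496/13949 8 2 N
2 4/25 20/89 -10/89 856/2225 8 3 W
3 8/81 8/45 -4/45 112/405 7 3 S
4 2/17 5/53 -5/106 191/901 7 2 E
final 8 2 N

n=0: pose=(7,2,E); sL=2/17, sR=5/53; mL=-5/106, mR=191/901; mL+mR=297/1802 → advance +1; mR−mL=467/1802 → turn +1·90°
n=1: pose=(8,2,N); sL=8/37, sR=40/377; mL=-20/377, mR=4496/13949; mL+mR=3756/13949 → advance +1; mR−mL=5236/13949 → turn +1·90°
n=2: pose=(8,3,W); sL=4/25, sR=20/89; mL=-10/89, mR=856/2225; mL+mR=606/2225 → advance +1; mR−mL=1106/2225 → turn +1·90°
n=3: pose=(7,3,S); sL=8/81, sR=8/45; mL=-4/45, mR=112/405; mL+mR=76/405 → advance +1; mR−mL=148/405 → turn +1·90°
n=4: pose=(7,2,E); sL=2/17, sR=5/53; mL=-5/106, mR=191/901; mL+mR=297/1802 → advance +1; mR−mL=467/1802 → turn +1·90°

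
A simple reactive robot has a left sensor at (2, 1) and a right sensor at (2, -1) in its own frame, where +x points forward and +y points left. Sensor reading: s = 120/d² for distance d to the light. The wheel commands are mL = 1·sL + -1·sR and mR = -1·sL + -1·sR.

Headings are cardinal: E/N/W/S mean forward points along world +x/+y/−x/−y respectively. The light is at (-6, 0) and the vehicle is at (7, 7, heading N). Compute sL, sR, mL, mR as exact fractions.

left sensor world pos  = (6, 9); dL² = 225
right sensor world pos = (8, 9); dR² = 277
sL = 120/225 = 8/15
sR = 120/277 = 120/277
mL = 1·sL + -1·sR = 416/4155
mR = -1·sL + -1·sR = -4016/4155

8/15 120/277 416/4155 -4016/4155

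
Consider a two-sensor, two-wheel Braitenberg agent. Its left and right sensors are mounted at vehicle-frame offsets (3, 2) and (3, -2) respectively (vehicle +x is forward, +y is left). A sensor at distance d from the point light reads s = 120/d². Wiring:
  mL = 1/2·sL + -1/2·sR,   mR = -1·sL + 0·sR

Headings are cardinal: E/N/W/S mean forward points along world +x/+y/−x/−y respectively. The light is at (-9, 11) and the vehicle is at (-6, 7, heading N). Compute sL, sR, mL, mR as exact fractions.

left sensor world pos  = (-8, 10); dL² = 2
right sensor world pos = (-4, 10); dR² = 26
sL = 120/2 = 60
sR = 120/26 = 60/13
mL = 1/2·sL + -1/2·sR = 360/13
mR = -1·sL + 0·sR = -60

60 60/13 360/13 -60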